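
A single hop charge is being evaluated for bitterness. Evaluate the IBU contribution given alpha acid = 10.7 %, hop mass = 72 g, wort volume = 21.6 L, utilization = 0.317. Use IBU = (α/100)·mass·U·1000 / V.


IBU = (10.7/100)·72·0.317·1000 / 21.6

113.0633 IBU


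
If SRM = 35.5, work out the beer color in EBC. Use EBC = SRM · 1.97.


EBC = 35.5 · 1.97

69.9350 EBC


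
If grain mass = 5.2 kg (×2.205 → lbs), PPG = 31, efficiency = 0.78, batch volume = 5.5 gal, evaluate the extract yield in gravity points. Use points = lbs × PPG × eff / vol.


lbs = 5.2 × 2.205 = 11.4660
points = 11.4660 × 31 × 0.78 / 5.5

50.4087 points


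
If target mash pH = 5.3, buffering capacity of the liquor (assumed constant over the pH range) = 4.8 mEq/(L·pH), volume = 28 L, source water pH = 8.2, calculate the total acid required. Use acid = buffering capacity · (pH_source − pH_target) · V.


acid = 4.8 · (8.2 − 5.3) · 28

389.7600 mEq


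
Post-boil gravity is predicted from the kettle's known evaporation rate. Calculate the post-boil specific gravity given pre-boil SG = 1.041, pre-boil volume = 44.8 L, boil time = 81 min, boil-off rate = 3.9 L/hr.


V_post = V_pre − rate·(t/60);  SG_post = 1 + (SG_pre−1)·V_pre/V_post
V_post = 44.8 − 3.9·(81/60) = 39.5350
SG_post = 1 + (1.041 − 1)·44.8/39.5350

1.0465


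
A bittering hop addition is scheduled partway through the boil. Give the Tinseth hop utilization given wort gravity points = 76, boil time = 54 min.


U = 1.65·0.000125^(GP/1000) · (1 − e^(−0.04·t))/4.15
bigness = 1.65·0.000125^(76/1000) = 0.8334
boil_factor = (1 − e^(−0.04·54))/4.15 = 0.2132
U = 0.8334 · 0.2132

0.1777


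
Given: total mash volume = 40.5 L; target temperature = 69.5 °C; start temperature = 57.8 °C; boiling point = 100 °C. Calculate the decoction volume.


V_dec = V_total·(T_target − T_start)/(T_boil − T_start)
V_dec = 40.5·(69.5 − 57.8)/(100 − 57.8)

11.2287 L


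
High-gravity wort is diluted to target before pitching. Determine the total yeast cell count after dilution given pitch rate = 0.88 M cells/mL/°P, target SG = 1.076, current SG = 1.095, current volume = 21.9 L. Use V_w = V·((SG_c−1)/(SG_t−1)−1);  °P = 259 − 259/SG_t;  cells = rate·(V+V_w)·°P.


V_w = 21.9·((1.095−1)/(1.076−1)−1) = 5.4750
V_final = 21.9 + 5.4750 = 27.3750
°P = 259 − 259/1.076 = 18.2937
cells = 0.88·27.3750·18.2937

440.6948 billion cells


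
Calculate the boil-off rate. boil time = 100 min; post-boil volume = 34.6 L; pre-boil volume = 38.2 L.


rate = (V_pre − V_post) / (t_min/60)
rate = (38.2 − 34.6) / (100/60)

2.1600 L/hr


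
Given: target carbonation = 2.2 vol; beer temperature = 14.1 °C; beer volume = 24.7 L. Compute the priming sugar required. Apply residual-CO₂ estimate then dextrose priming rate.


residual = 14.695·(0.01821 + 0.09011·e^(−0.04·T));  sugar = (target − residual)·4.0·V
residual = 14.695·(0.01821 + 0.09011·e^(−0.04·14.1)) = 1.0210
sugar = (2.2 − 1.0210)·4.0·24.7

116.4899 g


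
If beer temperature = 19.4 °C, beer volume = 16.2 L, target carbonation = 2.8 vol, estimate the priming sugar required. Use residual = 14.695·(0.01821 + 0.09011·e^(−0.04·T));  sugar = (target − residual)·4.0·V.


residual = 14.695·(0.01821 + 0.09011·e^(−0.04·19.4)) = 0.8770
sugar = (2.8 − 0.8770)·4.0·16.2

124.6082 g


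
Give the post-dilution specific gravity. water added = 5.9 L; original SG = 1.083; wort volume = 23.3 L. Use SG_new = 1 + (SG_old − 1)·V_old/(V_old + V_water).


pts = (1.083 − 1)·1000·23.3/(23.3 + 5.9) = 66.2295
SG_new = 1 + 66.2295/1000

1.0662


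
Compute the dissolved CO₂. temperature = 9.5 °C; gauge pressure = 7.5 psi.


vols = (P + 14.695)·(0.01821 + 0.09011·e^(−0.04·T))
vols = (7.5 + 14.695)·(0.01821 + 0.09011·e^(−0.04·9.5))

1.7719 volumes


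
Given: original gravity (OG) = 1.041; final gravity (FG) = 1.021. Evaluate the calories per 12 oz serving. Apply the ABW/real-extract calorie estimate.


ABW = (OG−FG)·131.25·0.79/FG;  °P = 259 − 259/SG (for OG→OE and FG→AE);  RE = 0.1808·OE + 0.8192·AE;  Cal = (6.9·ABW + 4·(RE−0.1))·FG·3.55
ABW = (1.041 − 1.021)·131.25·0.79/1.021 = 2.0311
OE = 259 − 259/1.041 = 10.2008 °P
AE = 259 − 259/1.021 = 5.3271 °P
RE = 0.1808·10.2008 + 0.8192·5.3271 = 6.2083 °P
Cal = (6.9·2.0311 + 4·(6.2083−0.1))·1.021·3.55

139.3556 kcal


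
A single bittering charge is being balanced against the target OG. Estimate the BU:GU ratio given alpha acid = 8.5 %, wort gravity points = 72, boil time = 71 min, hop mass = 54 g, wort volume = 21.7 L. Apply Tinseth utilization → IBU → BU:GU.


U = 1.65·0.000125^(GP/1000)·(1−e^(−0.04t))/4.15;  IBU = (α/100)·m·U·1000/V;  BU:GU = IBU/GP
U = 1.65·0.000125^(72/1000)·(1−e^(−0.04·71))/4.15 = 0.1960
IBU = (8.5/100)·54·0.1960·1000/21.7 = 41.4592
BU:GU = 41.4592/72

0.5758


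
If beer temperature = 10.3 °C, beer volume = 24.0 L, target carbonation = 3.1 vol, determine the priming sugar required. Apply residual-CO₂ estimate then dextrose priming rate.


residual = 14.695·(0.01821 + 0.09011·e^(−0.04·T));  sugar = (target − residual)·4.0·V
residual = 14.695·(0.01821 + 0.09011·e^(−0.04·10.3)) = 1.1446
sugar = (3.1 − 1.1446)·4.0·24.0

187.7161 g


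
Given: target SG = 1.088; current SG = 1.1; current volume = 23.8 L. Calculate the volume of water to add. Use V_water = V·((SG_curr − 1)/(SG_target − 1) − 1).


V_water = 23.8·((1.1 − 1)/(1.088 − 1) − 1)

3.2455 L


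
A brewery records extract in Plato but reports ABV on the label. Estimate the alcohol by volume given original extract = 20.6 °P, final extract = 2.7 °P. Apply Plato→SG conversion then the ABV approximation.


SG = 259/(259 − P);  ABV = (OG − FG)·131.25
OG = 259/(259 − 20.6) = 1.0864
FG = 259/(259 − 2.7) = 1.0105
ABV = (1.0864 − 1.0105)·131.25

9.9586 % ABV


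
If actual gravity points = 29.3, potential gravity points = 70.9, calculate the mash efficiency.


efficiency = actual / potential × 100
efficiency = 29.3 / 70.9 × 100

41.3258 %


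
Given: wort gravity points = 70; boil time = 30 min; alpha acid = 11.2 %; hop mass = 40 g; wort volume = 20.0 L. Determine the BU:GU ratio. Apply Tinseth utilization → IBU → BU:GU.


U = 1.65·0.000125^(GP/1000)·(1−e^(−0.04t))/4.15;  IBU = (α/100)·m·U·1000/V;  BU:GU = IBU/GP
U = 1.65·0.000125^(70/1000)·(1−e^(−0.04·30))/4.15 = 0.1481
IBU = (11.2/100)·40·0.1481·1000/20.0 = 33.1760
BU:GU = 33.1760/70

0.4739


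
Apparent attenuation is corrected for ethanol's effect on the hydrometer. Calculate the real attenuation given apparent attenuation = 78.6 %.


RA = AA · 0.8192
RA = 78.6 · 0.8192

64.3891 %


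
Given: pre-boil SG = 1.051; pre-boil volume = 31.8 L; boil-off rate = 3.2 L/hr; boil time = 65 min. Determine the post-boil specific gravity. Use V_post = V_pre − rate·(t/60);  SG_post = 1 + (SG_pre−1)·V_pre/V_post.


V_post = 31.8 − 3.2·(65/60) = 28.3333
SG_post = 1 + (1.051 − 1)·31.8/28.3333

1.0572


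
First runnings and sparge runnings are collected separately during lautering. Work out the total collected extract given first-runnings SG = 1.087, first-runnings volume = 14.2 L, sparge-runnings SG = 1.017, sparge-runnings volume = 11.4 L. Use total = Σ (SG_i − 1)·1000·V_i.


first = (1.087 − 1)·1000·14.2 = 1235.4000
sparge = (1.017 − 1)·1000·11.4 = 193.8000
total = 1235.4000 + 193.8000

1429.2000 gravity·L


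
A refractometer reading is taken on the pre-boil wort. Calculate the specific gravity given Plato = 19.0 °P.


SG = 259/(259 − P)
SG = 259/(259 − 19.0)

1.0792


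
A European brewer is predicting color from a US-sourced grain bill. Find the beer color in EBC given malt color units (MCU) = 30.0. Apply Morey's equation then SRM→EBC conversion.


SRM = 1.4922·MCU^0.6859;  EBC = SRM·1.97
SRM = 1.4922·30.0^0.6859 = 15.3810
EBC = 15.3810·1.97

30.3006 EBC


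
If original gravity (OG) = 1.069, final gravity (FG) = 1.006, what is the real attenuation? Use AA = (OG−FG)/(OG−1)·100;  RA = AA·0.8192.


AA = (1.069 − 1.006)/(1.069 − 1)·100 = 91.3043
RA = 91.3043·0.8192

74.7965 %


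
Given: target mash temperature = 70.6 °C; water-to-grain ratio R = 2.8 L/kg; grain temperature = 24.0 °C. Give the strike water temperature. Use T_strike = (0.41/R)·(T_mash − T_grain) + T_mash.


T_strike = (0.41/2.8)·(70.6 − 24.0) + 70.6

77.4236 °C


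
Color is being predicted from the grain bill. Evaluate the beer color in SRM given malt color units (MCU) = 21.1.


SRM = 1.4922 · MCU^0.6859
SRM = 1.4922 · 21.1^0.6859

12.0824 SRM


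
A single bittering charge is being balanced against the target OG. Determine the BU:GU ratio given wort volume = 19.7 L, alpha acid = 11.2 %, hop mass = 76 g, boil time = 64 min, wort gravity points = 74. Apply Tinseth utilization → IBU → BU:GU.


U = 1.65·0.000125^(GP/1000)·(1−e^(−0.04t))/4.15;  IBU = (α/100)·m·U·1000/V;  BU:GU = IBU/GP
U = 1.65·0.000125^(74/1000)·(1−e^(−0.04·64))/4.15 = 0.1887
IBU = (11.2/100)·76·0.1887·1000/19.7 = 81.5137
BU:GU = 81.5137/74

1.1015


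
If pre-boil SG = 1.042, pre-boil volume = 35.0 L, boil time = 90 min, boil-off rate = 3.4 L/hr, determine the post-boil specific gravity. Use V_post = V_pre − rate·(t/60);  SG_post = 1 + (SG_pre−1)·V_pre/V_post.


V_post = 35.0 − 3.4·(90/60) = 29.9000
SG_post = 1 + (1.042 − 1)·35.0/29.9000

1.0492


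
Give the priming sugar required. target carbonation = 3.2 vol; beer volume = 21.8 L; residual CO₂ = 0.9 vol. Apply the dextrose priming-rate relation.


sugar = (target − residual)·4.0·V
sugar = (3.2 − 0.9)·4.0·21.8

200.5600 g


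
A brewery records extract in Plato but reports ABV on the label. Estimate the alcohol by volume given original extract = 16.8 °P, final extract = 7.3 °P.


SG = 259/(259 − P);  ABV = (OG − FG)·131.25
OG = 259/(259 − 16.8) = 1.0694
FG = 259/(259 − 7.3) = 1.0290
ABV = (1.0694 − 1.0290)·131.25

5.2974 % ABV


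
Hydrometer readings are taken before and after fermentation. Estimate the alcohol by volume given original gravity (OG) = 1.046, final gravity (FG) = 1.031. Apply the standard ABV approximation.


ABV = (OG − FG) · 131.25
ABV = (1.046 − 1.031) · 131.25

1.9688 % ABV


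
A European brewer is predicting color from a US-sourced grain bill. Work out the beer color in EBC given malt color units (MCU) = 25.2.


SRM = 1.4922·MCU^0.6859;  EBC = SRM·1.97
SRM = 1.4922·25.2^0.6859 = 13.6473
EBC = 13.6473·1.97

26.8852 EBC


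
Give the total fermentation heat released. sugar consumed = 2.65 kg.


Q = m_sugar · 590 kJ/kg
Q = 2.65 · 590

1563.5000 kJ


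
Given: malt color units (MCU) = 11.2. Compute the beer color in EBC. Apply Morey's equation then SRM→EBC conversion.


SRM = 1.4922·MCU^0.6859;  EBC = SRM·1.97
SRM = 1.4922·11.2^0.6859 = 7.8250
EBC = 7.8250·1.97

15.4153 EBC


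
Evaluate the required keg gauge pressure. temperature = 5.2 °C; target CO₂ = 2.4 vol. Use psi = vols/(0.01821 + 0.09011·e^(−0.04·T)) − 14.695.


psi = 2.4/(0.01821 + 0.09011·e^(−0.04·5.2)) − 14.695

11.5638 psi


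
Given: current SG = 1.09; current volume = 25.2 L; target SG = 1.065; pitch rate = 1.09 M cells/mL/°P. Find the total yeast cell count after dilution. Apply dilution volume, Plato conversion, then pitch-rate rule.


V_w = V·((SG_c−1)/(SG_t−1)−1);  °P = 259 − 259/SG_t;  cells = rate·(V+V_w)·°P
V_w = 25.2·((1.09−1)/(1.065−1)−1) = 9.6923
V_final = 25.2 + 9.6923 = 34.8923
°P = 259 − 259/1.065 = 15.8075
cells = 1.09·34.8923·15.8075

601.2010 billion cells


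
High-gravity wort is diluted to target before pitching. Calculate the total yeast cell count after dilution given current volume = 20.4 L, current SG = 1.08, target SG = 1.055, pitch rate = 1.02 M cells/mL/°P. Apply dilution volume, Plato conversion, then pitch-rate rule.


V_w = V·((SG_c−1)/(SG_t−1)−1);  °P = 259 − 259/SG_t;  cells = rate·(V+V_w)·°P
V_w = 20.4·((1.08−1)/(1.055−1)−1) = 9.2727
V_final = 20.4 + 9.2727 = 29.6727
°P = 259 − 259/1.055 = 13.5024
cells = 1.02·29.6727·13.5024

408.6652 billion cells


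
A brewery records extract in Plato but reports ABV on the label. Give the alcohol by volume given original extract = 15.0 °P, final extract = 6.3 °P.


SG = 259/(259 − P);  ABV = (OG − FG)·131.25
OG = 259/(259 − 15.0) = 1.0615
FG = 259/(259 − 6.3) = 1.0249
ABV = (1.0615 − 1.0249)·131.25

4.7965 % ABV


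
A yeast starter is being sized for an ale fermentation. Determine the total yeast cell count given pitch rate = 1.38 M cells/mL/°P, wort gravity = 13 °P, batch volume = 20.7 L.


cells (billions) = rate · V_L · °P
cells = 1.38 · 20.7 · 13

371.3580 billion cells


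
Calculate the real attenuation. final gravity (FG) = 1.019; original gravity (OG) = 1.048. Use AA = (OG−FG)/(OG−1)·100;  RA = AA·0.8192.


AA = (1.048 − 1.019)/(1.048 − 1)·100 = 60.4167
RA = 60.4167·0.8192

49.4933 %


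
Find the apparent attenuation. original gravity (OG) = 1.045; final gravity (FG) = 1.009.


AA = (OG − FG)/(OG − 1) · 100
AA = (1.045 − 1.009)/(1.045 − 1) · 100

80.0000 %


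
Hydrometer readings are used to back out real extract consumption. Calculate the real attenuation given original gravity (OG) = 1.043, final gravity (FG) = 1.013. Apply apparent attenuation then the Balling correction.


AA = (OG−FG)/(OG−1)·100;  RA = AA·0.8192
AA = (1.043 − 1.013)/(1.043 − 1)·100 = 69.7674
RA = 69.7674·0.8192

57.1535 %


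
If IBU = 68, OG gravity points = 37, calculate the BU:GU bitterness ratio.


BU:GU = IBU / OG_points
BU:GU = 68 / 37

1.8378


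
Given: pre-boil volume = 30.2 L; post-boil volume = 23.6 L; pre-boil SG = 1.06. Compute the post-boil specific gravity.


SG_post = 1 + (SG_pre − 1)·V_pre/V_post
pts_pre = (1.06 − 1)·1000 = 60.0000
pts_post = 60.0000·30.2/23.6 = 76.7797
SG_post = 1 + 76.7797/1000

1.0768


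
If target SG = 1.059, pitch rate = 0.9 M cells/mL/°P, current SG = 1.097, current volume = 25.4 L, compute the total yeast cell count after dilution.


V_w = V·((SG_c−1)/(SG_t−1)−1);  °P = 259 − 259/SG_t;  cells = rate·(V+V_w)·°P
V_w = 25.4·((1.097−1)/(1.059−1)−1) = 16.3593
V_final = 25.4 + 16.3593 = 41.7593
°P = 259 − 259/1.059 = 14.4297
cells = 0.9·41.7593·14.4297

542.3152 billion cells


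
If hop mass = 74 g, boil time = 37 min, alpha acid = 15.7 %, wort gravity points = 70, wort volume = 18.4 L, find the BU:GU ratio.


U = 1.65·0.000125^(GP/1000)·(1−e^(−0.04t))/4.15;  IBU = (α/100)·m·U·1000/V;  BU:GU = IBU/GP
U = 1.65·0.000125^(70/1000)·(1−e^(−0.04·37))/4.15 = 0.1637
IBU = (15.7/100)·74·0.1637·1000/18.4 = 103.3604
BU:GU = 103.3604/70

1.4766


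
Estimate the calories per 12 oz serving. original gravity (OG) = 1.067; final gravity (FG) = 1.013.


ABW = (OG−FG)·131.25·0.79/FG;  °P = 259 − 259/SG (for OG→OE and FG→AE);  RE = 0.1808·OE + 0.8192·AE;  Cal = (6.9·ABW + 4·(RE−0.1))·FG·3.55
ABW = (1.067 − 1.013)·131.25·0.79/1.013 = 5.5273
OE = 259 − 259/1.067 = 16.2634 °P
AE = 259 − 259/1.013 = 3.3238 °P
RE = 0.1808·16.2634 + 0.8192·3.3238 = 5.6633 °P
Cal = (6.9·5.5273 + 4·(5.6633−0.1))·1.013·3.55

217.1759 kcal


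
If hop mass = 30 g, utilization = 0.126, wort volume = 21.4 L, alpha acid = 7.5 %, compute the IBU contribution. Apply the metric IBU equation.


IBU = (α/100)·mass·U·1000 / V
IBU = (7.5/100)·30·0.126·1000 / 21.4

13.2477 IBU


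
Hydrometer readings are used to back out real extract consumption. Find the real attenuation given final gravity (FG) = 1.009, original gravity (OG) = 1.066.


AA = (OG−FG)/(OG−1)·100;  RA = AA·0.8192
AA = (1.066 − 1.009)/(1.066 − 1)·100 = 86.3636
RA = 86.3636·0.8192

70.7491 %


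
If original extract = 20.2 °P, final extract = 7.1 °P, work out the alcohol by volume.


SG = 259/(259 − P);  ABV = (OG − FG)·131.25
OG = 259/(259 − 20.2) = 1.0846
FG = 259/(259 − 7.1) = 1.0282
ABV = (1.0846 − 1.0282)·131.25

7.4030 % ABV


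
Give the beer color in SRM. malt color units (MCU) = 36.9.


SRM = 1.4922 · MCU^0.6859
SRM = 1.4922 · 36.9^0.6859

17.7276 SRM


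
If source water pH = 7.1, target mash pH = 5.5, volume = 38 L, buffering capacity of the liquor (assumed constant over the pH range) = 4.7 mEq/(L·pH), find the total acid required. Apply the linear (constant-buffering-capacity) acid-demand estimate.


acid = buffering capacity · (pH_source − pH_target) · V
acid = 4.7 · (7.1 − 5.5) · 38

285.7600 mEq


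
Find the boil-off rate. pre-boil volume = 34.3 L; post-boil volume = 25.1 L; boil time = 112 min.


rate = (V_pre − V_post) / (t_min/60)
rate = (34.3 − 25.1) / (112/60)

4.9286 L/hr


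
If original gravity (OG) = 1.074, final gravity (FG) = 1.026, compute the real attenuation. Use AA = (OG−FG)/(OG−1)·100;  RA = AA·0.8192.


AA = (1.074 − 1.026)/(1.074 − 1)·100 = 64.8649
RA = 64.8649·0.8192

53.1373 %


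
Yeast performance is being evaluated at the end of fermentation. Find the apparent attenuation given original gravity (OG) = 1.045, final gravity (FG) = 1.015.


AA = (OG − FG)/(OG − 1) · 100
AA = (1.045 − 1.015)/(1.045 − 1) · 100

66.6667 %


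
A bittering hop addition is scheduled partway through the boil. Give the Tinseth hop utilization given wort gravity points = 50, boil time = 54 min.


U = 1.65·0.000125^(GP/1000) · (1 − e^(−0.04·t))/4.15
bigness = 1.65·0.000125^(50/1000) = 1.0528
boil_factor = (1 − e^(−0.04·54))/4.15 = 0.2132
U = 1.0528 · 0.2132

0.2244


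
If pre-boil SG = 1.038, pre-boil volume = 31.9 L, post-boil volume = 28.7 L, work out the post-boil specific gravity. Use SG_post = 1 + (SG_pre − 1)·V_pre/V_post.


pts_pre = (1.038 − 1)·1000 = 38.0000
pts_post = 38.0000·31.9/28.7 = 42.2369
SG_post = 1 + 42.2369/1000

1.0422


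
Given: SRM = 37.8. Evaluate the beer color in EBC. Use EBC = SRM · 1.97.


EBC = 37.8 · 1.97

74.4660 EBC


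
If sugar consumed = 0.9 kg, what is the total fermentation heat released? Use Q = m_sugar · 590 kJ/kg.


Q = 0.9 · 590

531.0000 kJ


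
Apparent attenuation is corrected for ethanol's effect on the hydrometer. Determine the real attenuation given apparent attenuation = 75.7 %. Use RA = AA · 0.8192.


RA = 75.7 · 0.8192

62.0134 %


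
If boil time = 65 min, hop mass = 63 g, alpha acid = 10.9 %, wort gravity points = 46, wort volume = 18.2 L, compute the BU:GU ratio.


U = 1.65·0.000125^(GP/1000)·(1−e^(−0.04t))/4.15;  IBU = (α/100)·m·U·1000/V;  BU:GU = IBU/GP
U = 1.65·0.000125^(46/1000)·(1−e^(−0.04·65))/4.15 = 0.2434
IBU = (10.9/100)·63·0.2434·1000/18.2 = 91.8485
BU:GU = 91.8485/46

1.9967


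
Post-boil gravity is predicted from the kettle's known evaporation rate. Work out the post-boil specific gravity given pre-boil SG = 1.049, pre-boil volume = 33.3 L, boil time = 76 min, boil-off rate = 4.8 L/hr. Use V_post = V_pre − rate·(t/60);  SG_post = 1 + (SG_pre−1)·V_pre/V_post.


V_post = 33.3 − 4.8·(76/60) = 27.2200
SG_post = 1 + (1.049 − 1)·33.3/27.2200

1.0599


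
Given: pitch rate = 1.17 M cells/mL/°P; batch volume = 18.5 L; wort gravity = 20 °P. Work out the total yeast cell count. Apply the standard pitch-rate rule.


cells (billions) = rate · V_L · °P
cells = 1.17 · 18.5 · 20

432.9000 billion cells


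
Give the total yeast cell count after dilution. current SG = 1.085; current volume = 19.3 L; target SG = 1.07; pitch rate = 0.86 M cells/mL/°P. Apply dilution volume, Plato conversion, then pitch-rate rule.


V_w = V·((SG_c−1)/(SG_t−1)−1);  °P = 259 − 259/SG_t;  cells = rate·(V+V_w)·°P
V_w = 19.3·((1.085−1)/(1.07−1)−1) = 4.1357
V_final = 19.3 + 4.1357 = 23.4357
°P = 259 − 259/1.07 = 16.9439
cells = 0.86·23.4357·16.9439

341.5000 billion cells


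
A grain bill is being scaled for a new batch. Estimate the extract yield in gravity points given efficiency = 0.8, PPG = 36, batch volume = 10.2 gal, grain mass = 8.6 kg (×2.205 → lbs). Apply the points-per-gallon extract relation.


points = lbs × PPG × eff / vol
lbs = 8.6 × 2.205 = 18.9630
points = 18.9630 × 36 × 0.8 / 10.2

53.5426 points


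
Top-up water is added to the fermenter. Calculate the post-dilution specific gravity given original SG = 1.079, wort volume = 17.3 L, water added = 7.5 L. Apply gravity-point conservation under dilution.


SG_new = 1 + (SG_old − 1)·V_old/(V_old + V_water)
pts = (1.079 − 1)·1000·17.3/(17.3 + 7.5) = 55.1089
SG_new = 1 + 55.1089/1000

1.0551


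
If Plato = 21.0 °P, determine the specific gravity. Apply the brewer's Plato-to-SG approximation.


SG = 259/(259 − P)
SG = 259/(259 − 21.0)

1.0882


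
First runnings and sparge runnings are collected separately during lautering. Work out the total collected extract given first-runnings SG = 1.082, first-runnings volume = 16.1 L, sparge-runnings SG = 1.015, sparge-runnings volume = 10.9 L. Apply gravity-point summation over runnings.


total = Σ (SG_i − 1)·1000·V_i
first = (1.082 − 1)·1000·16.1 = 1320.2000
sparge = (1.015 − 1)·1000·10.9 = 163.5000
total = 1320.2000 + 163.5000

1483.7000 gravity·L


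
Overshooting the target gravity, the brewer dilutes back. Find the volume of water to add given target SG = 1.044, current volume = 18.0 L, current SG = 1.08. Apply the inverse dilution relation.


V_water = V·((SG_curr − 1)/(SG_target − 1) − 1)
V_water = 18.0·((1.08 − 1)/(1.044 − 1) − 1)

14.7273 L


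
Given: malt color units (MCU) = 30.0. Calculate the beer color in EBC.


SRM = 1.4922·MCU^0.6859;  EBC = SRM·1.97
SRM = 1.4922·30.0^0.6859 = 15.3810
EBC = 15.3810·1.97

30.3006 EBC


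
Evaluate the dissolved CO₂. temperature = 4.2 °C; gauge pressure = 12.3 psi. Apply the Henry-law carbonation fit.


vols = (P + 14.695)·(0.01821 + 0.09011·e^(−0.04·T))
vols = (12.3 + 14.695)·(0.01821 + 0.09011·e^(−0.04·4.2))

2.5479 volumes


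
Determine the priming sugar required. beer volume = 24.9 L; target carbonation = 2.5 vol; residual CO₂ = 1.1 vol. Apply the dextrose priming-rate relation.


sugar = (target − residual)·4.0·V
sugar = (2.5 − 1.1)·4.0·24.9

139.4400 g


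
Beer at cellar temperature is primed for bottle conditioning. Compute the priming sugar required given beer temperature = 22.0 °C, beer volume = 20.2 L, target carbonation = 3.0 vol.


residual = 14.695·(0.01821 + 0.09011·e^(−0.04·T));  sugar = (target − residual)·4.0·V
residual = 14.695·(0.01821 + 0.09011·e^(−0.04·22.0)) = 0.8168
sugar = (3.0 − 0.8168)·4.0·20.2

176.3995 g


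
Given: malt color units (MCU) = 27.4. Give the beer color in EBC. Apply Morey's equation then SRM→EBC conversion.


SRM = 1.4922·MCU^0.6859;  EBC = SRM·1.97
SRM = 1.4922·27.4^0.6859 = 14.4537
EBC = 14.4537·1.97

28.4739 EBC


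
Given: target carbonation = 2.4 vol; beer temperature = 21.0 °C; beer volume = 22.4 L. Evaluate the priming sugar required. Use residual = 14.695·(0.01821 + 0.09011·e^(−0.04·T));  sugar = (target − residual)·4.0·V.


residual = 14.695·(0.01821 + 0.09011·e^(−0.04·21.0)) = 0.8393
sugar = (2.4 − 0.8393)·4.0·22.4

139.8430 g


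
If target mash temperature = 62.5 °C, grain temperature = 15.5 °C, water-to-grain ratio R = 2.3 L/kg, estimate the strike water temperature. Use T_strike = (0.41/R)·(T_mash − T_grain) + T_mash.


T_strike = (0.41/2.3)·(62.5 − 15.5) + 62.5

70.8783 °C


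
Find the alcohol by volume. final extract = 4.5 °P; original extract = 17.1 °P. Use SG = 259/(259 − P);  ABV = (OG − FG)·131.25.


OG = 259/(259 − 17.1) = 1.0707
FG = 259/(259 − 4.5) = 1.0177
ABV = (1.0707 − 1.0177)·131.25

6.9574 % ABV


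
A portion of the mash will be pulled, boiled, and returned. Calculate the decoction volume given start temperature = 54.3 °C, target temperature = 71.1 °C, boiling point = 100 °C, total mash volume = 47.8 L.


V_dec = V_total·(T_target − T_start)/(T_boil − T_start)
V_dec = 47.8·(71.1 − 54.3)/(100 − 54.3)

17.5720 L


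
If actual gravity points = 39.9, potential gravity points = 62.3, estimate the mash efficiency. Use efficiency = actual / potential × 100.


efficiency = 39.9 / 62.3 × 100

64.0449 %


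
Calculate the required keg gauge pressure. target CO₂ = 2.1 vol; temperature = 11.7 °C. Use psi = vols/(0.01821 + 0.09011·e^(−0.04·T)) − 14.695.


psi = 2.1/(0.01821 + 0.09011·e^(−0.04·11.7)) − 14.695

13.4394 psi


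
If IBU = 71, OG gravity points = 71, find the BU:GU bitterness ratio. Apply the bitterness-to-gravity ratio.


BU:GU = IBU / OG_points
BU:GU = 71 / 71

1.0000


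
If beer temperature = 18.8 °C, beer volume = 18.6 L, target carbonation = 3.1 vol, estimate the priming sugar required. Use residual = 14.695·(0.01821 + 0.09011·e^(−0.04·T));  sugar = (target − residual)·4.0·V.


residual = 14.695·(0.01821 + 0.09011·e^(−0.04·18.8)) = 0.8918
sugar = (3.1 − 0.8918)·4.0·18.6

164.2872 g


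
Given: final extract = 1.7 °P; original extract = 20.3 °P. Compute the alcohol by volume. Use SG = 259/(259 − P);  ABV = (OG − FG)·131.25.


OG = 259/(259 − 20.3) = 1.0850
FG = 259/(259 − 1.7) = 1.0066
ABV = (1.0850 − 1.0066)·131.25

10.2948 % ABV


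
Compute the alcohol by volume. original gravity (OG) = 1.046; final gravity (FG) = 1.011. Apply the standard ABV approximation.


ABV = (OG − FG) · 131.25
ABV = (1.046 − 1.011) · 131.25

4.5938 % ABV


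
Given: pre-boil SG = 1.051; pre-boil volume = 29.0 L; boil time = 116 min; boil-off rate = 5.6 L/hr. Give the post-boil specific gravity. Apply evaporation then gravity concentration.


V_post = V_pre − rate·(t/60);  SG_post = 1 + (SG_pre−1)·V_pre/V_post
V_post = 29.0 − 5.6·(116/60) = 18.1733
SG_post = 1 + (1.051 − 1)·29.0/18.1733

1.0814


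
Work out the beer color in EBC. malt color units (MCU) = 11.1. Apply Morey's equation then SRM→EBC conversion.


SRM = 1.4922·MCU^0.6859;  EBC = SRM·1.97
SRM = 1.4922·11.1^0.6859 = 7.7770
EBC = 7.7770·1.97

15.3208 EBC


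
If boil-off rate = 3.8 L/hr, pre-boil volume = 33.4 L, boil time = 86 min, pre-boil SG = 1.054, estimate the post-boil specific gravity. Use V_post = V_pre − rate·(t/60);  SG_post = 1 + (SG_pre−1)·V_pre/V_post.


V_post = 33.4 − 3.8·(86/60) = 27.9533
SG_post = 1 + (1.054 − 1)·33.4/27.9533

1.0645


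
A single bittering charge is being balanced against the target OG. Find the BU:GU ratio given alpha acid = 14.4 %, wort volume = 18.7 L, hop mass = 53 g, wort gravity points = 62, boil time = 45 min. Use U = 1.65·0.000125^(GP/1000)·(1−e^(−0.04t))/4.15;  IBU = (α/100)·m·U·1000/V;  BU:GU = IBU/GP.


U = 1.65·0.000125^(62/1000)·(1−e^(−0.04·45))/4.15 = 0.1901
IBU = (14.4/100)·53·0.1901·1000/18.7 = 77.5840
BU:GU = 77.5840/62

1.2514


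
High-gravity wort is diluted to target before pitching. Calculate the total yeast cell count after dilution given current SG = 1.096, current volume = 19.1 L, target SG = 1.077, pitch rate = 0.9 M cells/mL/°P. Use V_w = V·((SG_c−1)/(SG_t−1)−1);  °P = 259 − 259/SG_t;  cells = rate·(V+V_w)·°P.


V_w = 19.1·((1.096−1)/(1.077−1)−1) = 4.7130
V_final = 19.1 + 4.7130 = 23.8130
°P = 259 − 259/1.077 = 18.5172
cells = 0.9·23.8130·18.5172

396.8544 billion cells


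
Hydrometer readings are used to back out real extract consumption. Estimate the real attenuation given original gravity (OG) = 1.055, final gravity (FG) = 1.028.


AA = (OG−FG)/(OG−1)·100;  RA = AA·0.8192
AA = (1.055 − 1.028)/(1.055 − 1)·100 = 49.0909
RA = 49.0909·0.8192

40.2153 %


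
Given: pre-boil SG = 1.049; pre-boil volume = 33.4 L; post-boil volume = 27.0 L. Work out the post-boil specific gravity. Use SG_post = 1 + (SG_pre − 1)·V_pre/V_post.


pts_pre = (1.049 − 1)·1000 = 49.0000
pts_post = 49.0000·33.4/27.0 = 60.6148
SG_post = 1 + 60.6148/1000

1.0606


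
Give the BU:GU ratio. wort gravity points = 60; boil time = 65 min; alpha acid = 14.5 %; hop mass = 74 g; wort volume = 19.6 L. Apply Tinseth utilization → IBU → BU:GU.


U = 1.65·0.000125^(GP/1000)·(1−e^(−0.04t))/4.15;  IBU = (α/100)·m·U·1000/V;  BU:GU = IBU/GP
U = 1.65·0.000125^(60/1000)·(1−e^(−0.04·65))/4.15 = 0.2147
IBU = (14.5/100)·74·0.2147·1000/19.6 = 117.5105
BU:GU = 117.5105/60

1.9585


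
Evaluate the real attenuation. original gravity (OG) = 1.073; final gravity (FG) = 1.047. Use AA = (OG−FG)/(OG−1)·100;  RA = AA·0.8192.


AA = (1.073 − 1.047)/(1.073 − 1)·100 = 35.6164
RA = 35.6164·0.8192

29.1770 %


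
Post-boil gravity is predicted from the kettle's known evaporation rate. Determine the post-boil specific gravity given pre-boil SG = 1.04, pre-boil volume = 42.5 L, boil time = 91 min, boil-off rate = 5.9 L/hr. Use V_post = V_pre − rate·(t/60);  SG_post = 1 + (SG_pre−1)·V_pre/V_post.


V_post = 42.5 − 5.9·(91/60) = 33.5517
SG_post = 1 + (1.04 − 1)·42.5/33.5517

1.0507


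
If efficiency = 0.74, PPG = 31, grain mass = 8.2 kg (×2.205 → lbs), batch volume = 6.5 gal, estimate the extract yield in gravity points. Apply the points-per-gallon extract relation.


points = lbs × PPG × eff / vol
lbs = 8.2 × 2.205 = 18.0810
points = 18.0810 × 31 × 0.74 / 6.5

63.8120 points


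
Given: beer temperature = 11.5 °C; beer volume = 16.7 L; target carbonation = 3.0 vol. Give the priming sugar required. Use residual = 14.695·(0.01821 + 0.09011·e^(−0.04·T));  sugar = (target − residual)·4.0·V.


residual = 14.695·(0.01821 + 0.09011·e^(−0.04·11.5)) = 1.1035
sugar = (3.0 − 1.1035)·4.0·16.7

126.6848 g


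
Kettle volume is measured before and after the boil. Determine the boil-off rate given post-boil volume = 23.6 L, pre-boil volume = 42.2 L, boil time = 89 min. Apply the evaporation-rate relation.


rate = (V_pre − V_post) / (t_min/60)
rate = (42.2 − 23.6) / (89/60)

12.5393 L/hr


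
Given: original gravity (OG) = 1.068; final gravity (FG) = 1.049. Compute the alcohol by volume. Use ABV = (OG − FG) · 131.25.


ABV = (1.068 − 1.049) · 131.25

2.4938 % ABV


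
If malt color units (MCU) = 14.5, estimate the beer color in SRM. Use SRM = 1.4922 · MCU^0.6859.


SRM = 1.4922 · 14.5^0.6859

9.3413 SRM


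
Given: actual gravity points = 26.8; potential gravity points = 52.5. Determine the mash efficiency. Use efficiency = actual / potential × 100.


efficiency = 26.8 / 52.5 × 100

51.0476 %


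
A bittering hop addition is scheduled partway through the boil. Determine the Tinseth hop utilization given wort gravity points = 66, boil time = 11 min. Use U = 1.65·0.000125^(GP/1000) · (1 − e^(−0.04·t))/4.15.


bigness = 1.65·0.000125^(66/1000) = 0.9118
boil_factor = (1 − e^(−0.04·11))/4.15 = 0.0858
U = 0.9118 · 0.0858

0.0782


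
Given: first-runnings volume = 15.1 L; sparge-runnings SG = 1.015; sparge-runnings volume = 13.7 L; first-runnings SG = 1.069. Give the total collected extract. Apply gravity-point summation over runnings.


total = Σ (SG_i − 1)·1000·V_i
first = (1.069 − 1)·1000·15.1 = 1041.9000
sparge = (1.015 − 1)·1000·13.7 = 205.5000
total = 1041.9000 + 205.5000

1247.4000 gravity·L


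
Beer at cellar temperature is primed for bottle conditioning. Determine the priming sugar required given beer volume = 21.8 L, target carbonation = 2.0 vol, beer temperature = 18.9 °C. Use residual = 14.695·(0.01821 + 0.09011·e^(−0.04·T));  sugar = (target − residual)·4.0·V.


residual = 14.695·(0.01821 + 0.09011·e^(−0.04·18.9)) = 0.8893
sugar = (2.0 − 0.8893)·4.0·21.8

96.8490 g


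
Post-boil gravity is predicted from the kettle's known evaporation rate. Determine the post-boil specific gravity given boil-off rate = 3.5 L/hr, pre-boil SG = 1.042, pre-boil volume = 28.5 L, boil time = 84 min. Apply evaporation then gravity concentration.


V_post = V_pre − rate·(t/60);  SG_post = 1 + (SG_pre−1)·V_pre/V_post
V_post = 28.5 − 3.5·(84/60) = 23.6000
SG_post = 1 + (1.042 − 1)·28.5/23.6000

1.0507


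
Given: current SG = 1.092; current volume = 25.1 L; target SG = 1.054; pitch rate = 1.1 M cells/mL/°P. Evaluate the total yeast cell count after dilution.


V_w = V·((SG_c−1)/(SG_t−1)−1);  °P = 259 − 259/SG_t;  cells = rate·(V+V_w)·°P
V_w = 25.1·((1.092−1)/(1.054−1)−1) = 17.6630
V_final = 25.1 + 17.6630 = 42.7630
°P = 259 − 259/1.054 = 13.2694
cells = 1.1·42.7630·13.2694

624.1851 billion cells


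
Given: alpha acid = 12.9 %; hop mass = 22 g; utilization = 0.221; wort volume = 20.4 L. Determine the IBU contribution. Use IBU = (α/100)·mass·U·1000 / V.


IBU = (12.9/100)·22·0.221·1000 / 20.4

30.7450 IBU


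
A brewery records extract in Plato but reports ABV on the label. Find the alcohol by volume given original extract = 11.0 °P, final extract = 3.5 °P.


SG = 259/(259 − P);  ABV = (OG − FG)·131.25
OG = 259/(259 − 11.0) = 1.0444
FG = 259/(259 − 3.5) = 1.0137
ABV = (1.0444 − 1.0137)·131.25

4.0236 % ABV


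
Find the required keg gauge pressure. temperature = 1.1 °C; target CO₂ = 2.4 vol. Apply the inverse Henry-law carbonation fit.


psi = vols/(0.01821 + 0.09011·e^(−0.04·T)) − 14.695
psi = 2.4/(0.01821 + 0.09011·e^(−0.04·1.1)) − 14.695

8.2845 psi


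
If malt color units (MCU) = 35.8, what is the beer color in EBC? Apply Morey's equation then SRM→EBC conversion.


SRM = 1.4922·MCU^0.6859;  EBC = SRM·1.97
SRM = 1.4922·35.8^0.6859 = 17.3634
EBC = 17.3634·1.97

34.2059 EBC


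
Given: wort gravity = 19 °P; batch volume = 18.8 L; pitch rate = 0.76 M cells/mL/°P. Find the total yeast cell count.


cells (billions) = rate · V_L · °P
cells = 0.76 · 18.8 · 19

271.4720 billion cells


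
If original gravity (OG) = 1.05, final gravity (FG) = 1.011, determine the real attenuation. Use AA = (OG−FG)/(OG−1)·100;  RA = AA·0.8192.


AA = (1.05 − 1.011)/(1.05 − 1)·100 = 78.0000
RA = 78.0000·0.8192

63.8976 %


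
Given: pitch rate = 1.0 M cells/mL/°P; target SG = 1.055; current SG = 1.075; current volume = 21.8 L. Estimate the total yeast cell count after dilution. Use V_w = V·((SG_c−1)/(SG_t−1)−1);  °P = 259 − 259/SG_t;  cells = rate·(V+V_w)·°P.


V_w = 21.8·((1.075−1)/(1.055−1)−1) = 7.9273
V_final = 21.8 + 7.9273 = 29.7273
°P = 259 − 259/1.055 = 13.5024
cells = 1.0·29.7273·13.5024

401.3886 billion cells


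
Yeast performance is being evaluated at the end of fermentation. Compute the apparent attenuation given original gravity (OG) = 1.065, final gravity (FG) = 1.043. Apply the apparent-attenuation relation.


AA = (OG − FG)/(OG − 1) · 100
AA = (1.065 − 1.043)/(1.065 − 1) · 100

33.8462 %


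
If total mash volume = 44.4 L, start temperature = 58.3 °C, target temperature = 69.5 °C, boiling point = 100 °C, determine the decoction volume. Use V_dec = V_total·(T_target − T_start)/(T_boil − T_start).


V_dec = 44.4·(69.5 − 58.3)/(100 − 58.3)

11.9252 L


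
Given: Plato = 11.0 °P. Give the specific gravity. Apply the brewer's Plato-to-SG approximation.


SG = 259/(259 − P)
SG = 259/(259 − 11.0)

1.0444


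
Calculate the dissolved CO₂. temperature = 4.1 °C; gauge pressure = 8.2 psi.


vols = (P + 14.695)·(0.01821 + 0.09011·e^(−0.04·T))
vols = (8.2 + 14.695)·(0.01821 + 0.09011·e^(−0.04·4.1))

2.1679 volumes


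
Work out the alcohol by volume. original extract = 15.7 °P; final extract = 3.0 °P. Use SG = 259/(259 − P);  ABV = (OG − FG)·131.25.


OG = 259/(259 − 15.7) = 1.0645
FG = 259/(259 − 3.0) = 1.0117
ABV = (1.0645 − 1.0117)·131.25

6.9314 % ABV


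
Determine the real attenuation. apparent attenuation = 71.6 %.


RA = AA · 0.8192
RA = 71.6 · 0.8192

58.6547 %


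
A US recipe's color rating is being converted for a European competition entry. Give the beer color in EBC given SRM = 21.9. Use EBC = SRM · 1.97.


EBC = 21.9 · 1.97

43.1430 EBC


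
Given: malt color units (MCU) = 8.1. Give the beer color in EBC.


SRM = 1.4922·MCU^0.6859;  EBC = SRM·1.97
SRM = 1.4922·8.1^0.6859 = 6.2655
EBC = 6.2655·1.97

12.3431 EBC


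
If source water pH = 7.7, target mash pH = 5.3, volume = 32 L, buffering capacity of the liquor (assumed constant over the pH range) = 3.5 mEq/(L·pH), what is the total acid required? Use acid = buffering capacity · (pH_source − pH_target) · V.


acid = 3.5 · (7.7 − 5.3) · 32

268.8000 mEq


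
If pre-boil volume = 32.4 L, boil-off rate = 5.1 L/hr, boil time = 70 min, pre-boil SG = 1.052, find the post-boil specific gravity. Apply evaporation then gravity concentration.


V_post = V_pre − rate·(t/60);  SG_post = 1 + (SG_pre−1)·V_pre/V_post
V_post = 32.4 − 5.1·(70/60) = 26.4500
SG_post = 1 + (1.052 − 1)·32.4/26.4500

1.0637


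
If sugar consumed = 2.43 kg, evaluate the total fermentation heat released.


Q = m_sugar · 590 kJ/kg
Q = 2.43 · 590

1433.7000 kJ


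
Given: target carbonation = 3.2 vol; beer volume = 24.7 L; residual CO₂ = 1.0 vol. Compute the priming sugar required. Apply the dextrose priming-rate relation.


sugar = (target − residual)·4.0·V
sugar = (3.2 − 1.0)·4.0·24.7

217.3600 g


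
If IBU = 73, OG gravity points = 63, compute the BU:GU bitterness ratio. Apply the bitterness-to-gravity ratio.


BU:GU = IBU / OG_points
BU:GU = 73 / 63

1.1587


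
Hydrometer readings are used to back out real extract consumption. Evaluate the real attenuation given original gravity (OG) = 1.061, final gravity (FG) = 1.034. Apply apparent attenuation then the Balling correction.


AA = (OG−FG)/(OG−1)·100;  RA = AA·0.8192
AA = (1.061 − 1.034)/(1.061 − 1)·100 = 44.2623
RA = 44.2623·0.8192

36.2597 %


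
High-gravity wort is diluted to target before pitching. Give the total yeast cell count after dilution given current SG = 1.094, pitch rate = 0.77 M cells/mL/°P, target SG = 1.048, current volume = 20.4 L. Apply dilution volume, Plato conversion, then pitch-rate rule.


V_w = V·((SG_c−1)/(SG_t−1)−1);  °P = 259 − 259/SG_t;  cells = rate·(V+V_w)·°P
V_w = 20.4·((1.094−1)/(1.048−1)−1) = 19.5500
V_final = 20.4 + 19.5500 = 39.9500
°P = 259 − 259/1.048 = 11.8626
cells = 0.77·39.9500·11.8626

364.9112 billion cells


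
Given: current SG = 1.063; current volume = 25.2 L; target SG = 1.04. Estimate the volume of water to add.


V_water = V·((SG_curr − 1)/(SG_target − 1) − 1)
V_water = 25.2·((1.063 − 1)/(1.04 − 1) − 1)

14.4900 L


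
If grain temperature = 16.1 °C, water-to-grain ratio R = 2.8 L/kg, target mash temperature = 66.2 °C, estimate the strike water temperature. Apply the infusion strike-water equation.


T_strike = (0.41/R)·(T_mash − T_grain) + T_mash
T_strike = (0.41/2.8)·(66.2 − 16.1) + 66.2

73.5361 °C


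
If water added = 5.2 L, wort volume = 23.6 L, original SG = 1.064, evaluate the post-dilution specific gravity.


SG_new = 1 + (SG_old − 1)·V_old/(V_old + V_water)
pts = (1.064 − 1)·1000·23.6/(23.6 + 5.2) = 52.4444
SG_new = 1 + 52.4444/1000

1.0524


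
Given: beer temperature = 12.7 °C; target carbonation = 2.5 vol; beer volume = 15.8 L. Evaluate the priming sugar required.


residual = 14.695·(0.01821 + 0.09011·e^(−0.04·T));  sugar = (target − residual)·4.0·V
residual = 14.695·(0.01821 + 0.09011·e^(−0.04·12.7)) = 1.0643
sugar = (2.5 − 1.0643)·4.0·15.8

90.7335 g
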